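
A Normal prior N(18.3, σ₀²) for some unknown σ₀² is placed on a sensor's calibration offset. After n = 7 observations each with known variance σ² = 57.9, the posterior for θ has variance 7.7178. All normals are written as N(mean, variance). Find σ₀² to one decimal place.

For the Normal–Normal model with known σ², precisions add: τ_n = τ₀ + n/σ².
So 1/σ₀² = 1/7.7178 − 7/57.9 = 0.129571 − 0.120898 = 0.008673.
Hence σ₀² = 1/0.008673 ≈ 115.3.

σ₀² = 115.3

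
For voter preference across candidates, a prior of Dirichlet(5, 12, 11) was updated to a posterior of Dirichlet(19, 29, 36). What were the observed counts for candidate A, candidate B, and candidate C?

For a Dirichlet(α) prior with multinomial counts c, the posterior is Dirichlet(α + c) componentwise.
Counts are posterior − prior componentwise: 19−5=14, 29−12=17, 36−11=25.

counts (14, 17, 25)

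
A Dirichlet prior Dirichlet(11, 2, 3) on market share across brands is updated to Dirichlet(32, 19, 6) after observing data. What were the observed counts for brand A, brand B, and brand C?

For a Dirichlet(α) prior with multinomial counts c, the posterior is Dirichlet(α + c) componentwise.
Counts are posterior − prior componentwise: 32−11=21, 19−2=17, 6−3=3.

counts (21, 17, 3)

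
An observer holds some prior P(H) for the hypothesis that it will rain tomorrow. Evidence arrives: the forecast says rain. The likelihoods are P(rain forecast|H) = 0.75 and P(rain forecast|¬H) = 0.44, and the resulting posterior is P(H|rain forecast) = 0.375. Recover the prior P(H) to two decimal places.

Bayes' rule in odds form gives O(H|E) = O(H)·[P(E|H)/P(E|¬H)], hence O(H) = O(H|E)/LR.
Posterior odds = 0.375/(1−0.375) = 0.6000. LR = 0.75/0.44 = 1.7045.
Prior odds = 0.6000/1.7045 = 0.3520, so P(H) = 0.3520/(1+0.3520) ≈ 0.26.

P(H) = 0.26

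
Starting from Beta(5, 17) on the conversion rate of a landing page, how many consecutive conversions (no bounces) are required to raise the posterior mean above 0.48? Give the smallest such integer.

k = 11

After k conversions and 0 bounces the posterior is Beta(5+k, 17), with mean (5+k)/(5+17+k).
Set (5+k)/(22+k) > 0.48 and solve: k > (0.48·22 − 5)/(1 − 0.48) = 10.692.
The smallest integer exceeding 10.692 is 11, and checking k=11: (16)/(33) = 0.4848 > 0.48.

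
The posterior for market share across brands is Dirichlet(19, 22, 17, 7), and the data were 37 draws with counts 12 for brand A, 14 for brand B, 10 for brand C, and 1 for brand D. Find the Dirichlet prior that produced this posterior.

Dirichlet(7, 8, 7, 6)

For a Dirichlet(α) prior with multinomial counts c, the posterior is Dirichlet(α + c) componentwise.
Subtract each count from the matching posterior parameter: 19−12=7, 22−14=8, 17−10=7, 7−1=6.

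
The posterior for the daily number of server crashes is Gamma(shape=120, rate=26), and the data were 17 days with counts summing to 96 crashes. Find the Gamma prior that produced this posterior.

A Gamma(α, β) prior (rate parametrization) on a Poisson rate with n observations summing to S gives posterior Gamma(α+S, β+n).
So α = 120 − 96 = 24 and β = 26 − 17 = 9.

Gamma(shape=24, rate=9)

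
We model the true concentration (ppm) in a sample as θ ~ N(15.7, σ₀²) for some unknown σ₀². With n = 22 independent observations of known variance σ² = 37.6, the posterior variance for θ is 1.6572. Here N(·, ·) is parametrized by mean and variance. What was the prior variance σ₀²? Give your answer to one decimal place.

σ₀² = 54.6

Posterior precision equals prior precision plus data precision: 1/σ_n² = 1/σ₀² + n/σ².
So 1/σ₀² = 1/1.6572 − 22/37.6 = 0.603427 − 0.585106 = 0.018321.
Hence σ₀² = 1/0.018321 ≈ 54.6.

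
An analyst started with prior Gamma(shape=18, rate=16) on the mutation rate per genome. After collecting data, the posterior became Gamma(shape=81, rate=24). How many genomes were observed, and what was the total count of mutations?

A Gamma(α, β) prior (rate parametrization) on a Poisson rate with n observations summing to S gives posterior Gamma(α+S, β+n).
Matching: Σxᵢ = 81 − 18 = 63 and n = 24 − 16 = 8.

n = 8 genomes with total 63 mutations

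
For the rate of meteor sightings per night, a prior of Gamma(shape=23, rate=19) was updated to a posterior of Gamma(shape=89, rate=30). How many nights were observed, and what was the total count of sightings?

Gamma–Poisson conjugacy: posterior shape = α + Σxᵢ, posterior rate = β + n.
Matching: Σxᵢ = 89 − 23 = 66 and n = 30 − 19 = 11.

n = 11 nights with total 66 sightings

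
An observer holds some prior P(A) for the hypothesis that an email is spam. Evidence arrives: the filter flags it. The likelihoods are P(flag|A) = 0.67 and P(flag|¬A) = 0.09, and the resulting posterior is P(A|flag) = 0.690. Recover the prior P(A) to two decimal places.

P(A) = 0.23

Bayes' rule in odds form gives O(A|E) = O(A)·[P(E|A)/P(E|¬A)], hence O(A) = O(A|E)/LR.
Posterior odds = 0.690/(1−0.690) = 2.2258. LR = 0.67/0.09 = 7.4444.
Prior odds = 2.2258/7.4444 = 0.2990, so P(A) = 0.2990/(1+0.2990) ≈ 0.23.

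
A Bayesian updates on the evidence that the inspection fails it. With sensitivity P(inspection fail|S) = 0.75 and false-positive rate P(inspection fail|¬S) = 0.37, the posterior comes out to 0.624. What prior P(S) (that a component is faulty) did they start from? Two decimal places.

In odds form, posterior odds = prior odds × likelihood ratio, so prior odds = posterior odds ÷ LR.
Posterior odds = 0.624/(1−0.624) = 1.6596. LR = 0.75/0.37 = 2.0270.
Prior odds = 1.6596/2.0270 = 0.8187, so P(S) = 0.8187/(1+0.8187) ≈ 0.45.

P(S) = 0.45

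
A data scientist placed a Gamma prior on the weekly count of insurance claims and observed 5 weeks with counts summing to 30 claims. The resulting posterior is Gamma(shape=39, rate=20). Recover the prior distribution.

A Gamma(α, β) prior (rate parametrization) on a Poisson rate with n observations summing to S gives posterior Gamma(α+S, β+n).
So α = 39 − 30 = 9 and β = 20 − 5 = 15.

Gamma(shape=9, rate=15)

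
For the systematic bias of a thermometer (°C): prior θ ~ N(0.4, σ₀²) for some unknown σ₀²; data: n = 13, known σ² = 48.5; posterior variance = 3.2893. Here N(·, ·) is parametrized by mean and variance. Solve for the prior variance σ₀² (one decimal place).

For the Normal–Normal model with known σ², precisions add: τ_n = τ₀ + n/σ².
So 1/σ₀² = 1/3.2893 − 13/48.5 = 0.304016 − 0.268041 = 0.035975.
Hence σ₀² = 1/0.035975 ≈ 27.8.

σ₀² = 27.8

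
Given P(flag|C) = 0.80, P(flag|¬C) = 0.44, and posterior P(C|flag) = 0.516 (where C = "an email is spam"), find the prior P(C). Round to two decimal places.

P(C) = 0.37

In odds form, posterior odds = prior odds × likelihood ratio, so prior odds = posterior odds ÷ LR.
Posterior odds = 0.516/(1−0.516) = 1.0661. LR = 0.80/0.44 = 1.8182.
Prior odds = 1.0661/1.8182 = 0.5863, so P(C) = 0.5863/(1+0.5863) ≈ 0.37.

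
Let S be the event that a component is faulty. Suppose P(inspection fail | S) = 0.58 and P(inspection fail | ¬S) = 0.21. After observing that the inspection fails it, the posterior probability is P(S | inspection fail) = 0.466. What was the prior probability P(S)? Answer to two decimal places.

P(S) = 0.24

In odds form, posterior odds = prior odds × likelihood ratio, so prior odds = posterior odds ÷ LR.
Posterior odds = 0.466/(1−0.466) = 0.8727. LR = 0.58/0.21 = 2.7619.
Prior odds = 0.8727/2.7619 = 0.3160, so P(S) = 0.3160/(1+0.3160) ≈ 0.24.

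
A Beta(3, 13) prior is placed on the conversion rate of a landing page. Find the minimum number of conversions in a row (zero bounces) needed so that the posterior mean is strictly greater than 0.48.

After k conversions and 0 bounces the posterior is Beta(3+k, 13), with mean (3+k)/(3+13+k).
Set (3+k)/(16+k) > 0.48 and solve: k > (0.48·16 − 3)/(1 − 0.48) = 9.000.
The smallest integer exceeding 9.000 is 10.

k = 10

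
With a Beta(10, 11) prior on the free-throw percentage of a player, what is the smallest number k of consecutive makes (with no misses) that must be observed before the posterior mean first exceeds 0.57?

k = 5

After k makes and 0 misses the posterior is Beta(10+k, 11), with mean (10+k)/(10+11+k).
Set (10+k)/(21+k) > 0.57 and solve: k > (0.57·21 − 10)/(1 − 0.57) = 4.581.
The smallest integer exceeding 4.581 is 5.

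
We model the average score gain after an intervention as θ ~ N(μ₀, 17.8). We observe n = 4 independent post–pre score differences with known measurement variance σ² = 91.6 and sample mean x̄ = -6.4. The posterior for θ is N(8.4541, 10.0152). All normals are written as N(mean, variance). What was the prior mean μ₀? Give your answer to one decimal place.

With known observation variance, the Normal–Normal posterior has precision τ_n = τ₀ + n/σ² and mean μ_n = (τ₀μ₀ + (n/σ²)x̄)/τ_n.
Here τ₀ = 1/17.8 = 0.056180 and τ_data = 4/91.6 = 0.043668, so τ_n = 0.099848.
Rearranging for μ₀: μ₀ = (μ_n·τ_n − τ_data·x̄)/τ₀ = (8.4541·0.099848 − 0.043668·-6.4) / 0.056180 = 1.123600/0.056180 ≈ 20.0.

μ₀ = 20.0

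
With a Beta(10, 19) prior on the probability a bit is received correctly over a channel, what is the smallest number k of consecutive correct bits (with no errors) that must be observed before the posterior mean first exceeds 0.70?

k = 35

After k correct bits and 0 errors the posterior is Beta(10+k, 19), with mean (10+k)/(10+19+k).
Set (10+k)/(29+k) > 0.70 and solve: k > (0.70·29 − 10)/(1 − 0.70) = 34.333.
The smallest integer exceeding 34.333 is 35.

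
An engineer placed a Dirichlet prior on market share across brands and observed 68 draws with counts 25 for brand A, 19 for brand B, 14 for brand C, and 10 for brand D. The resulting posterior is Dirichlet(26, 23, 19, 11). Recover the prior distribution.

For a Dirichlet(α) prior with multinomial counts c, the posterior is Dirichlet(α + c) componentwise.
Subtract each count from the matching posterior parameter: 26−25=1, 23−19=4, 19−14=5, 11−10=1.

Dirichlet(1, 4, 5, 1)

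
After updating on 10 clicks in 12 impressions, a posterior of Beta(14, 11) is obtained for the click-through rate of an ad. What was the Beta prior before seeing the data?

Under Beta–binomial conjugacy the posterior parameters are (α+s, β+f).
Subtract the data counts: 14−10=4, 11−2=9.

Beta(4, 9)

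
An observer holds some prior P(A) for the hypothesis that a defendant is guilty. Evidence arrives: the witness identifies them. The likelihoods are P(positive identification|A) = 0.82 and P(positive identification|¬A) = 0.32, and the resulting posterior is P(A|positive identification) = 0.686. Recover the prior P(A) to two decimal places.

In odds form, posterior odds = prior odds × likelihood ratio, so prior odds = posterior odds ÷ LR.
Posterior odds = 0.686/(1−0.686) = 2.1847. LR = 0.82/0.32 = 2.5625.
Prior odds = 2.1847/2.5625 = 0.8526, so P(A) = 0.8526/(1+0.8526) ≈ 0.46.

P(A) = 0.46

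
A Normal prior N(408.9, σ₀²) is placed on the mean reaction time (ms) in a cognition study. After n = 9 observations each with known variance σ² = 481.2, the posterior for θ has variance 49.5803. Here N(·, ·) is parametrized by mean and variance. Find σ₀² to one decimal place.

σ₀² = 682.1

Posterior precision equals prior precision plus data precision: 1/σ_n² = 1/σ₀² + n/σ².
So 1/σ₀² = 1/49.5803 − 9/481.2 = 0.020169 − 0.018703 = 0.001466.
Hence σ₀² = 1/0.001466 ≈ 682.1.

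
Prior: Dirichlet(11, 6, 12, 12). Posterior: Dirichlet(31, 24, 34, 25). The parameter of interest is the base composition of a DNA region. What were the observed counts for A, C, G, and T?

For a Dirichlet(α) prior with multinomial counts c, the posterior is Dirichlet(α + c) componentwise.
Counts are posterior − prior componentwise: 31−11=20, 24−6=18, 34−12=22, 25−12=13.

counts (20, 18, 22, 13)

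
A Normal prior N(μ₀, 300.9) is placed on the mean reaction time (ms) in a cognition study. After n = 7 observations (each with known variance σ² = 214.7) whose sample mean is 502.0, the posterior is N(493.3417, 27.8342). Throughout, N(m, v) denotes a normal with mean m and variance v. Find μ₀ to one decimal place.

μ₀ = 408.4

With known observation variance, the Normal–Normal posterior has precision τ_n = τ₀ + n/σ² and mean μ_n = (τ₀μ₀ + (n/σ²)x̄)/τ_n.
Here τ₀ = 1/300.9 = 0.003323 and τ_data = 7/214.7 = 0.032604, so τ_n = 0.035927.
Rearranging for μ₀: μ₀ = (μ_n·τ_n − τ_data·x̄)/τ₀ = (493.3417·0.035927 − 0.032604·502.0) / 0.003323 = 1.357079/0.003323 ≈ 408.4.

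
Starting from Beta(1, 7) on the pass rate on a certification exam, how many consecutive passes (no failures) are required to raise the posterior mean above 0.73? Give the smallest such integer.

After k passes and 0 failures the posterior is Beta(1+k, 7), with mean (1+k)/(1+7+k).
Set (1+k)/(8+k) > 0.73 and solve: k > (0.73·8 − 1)/(1 − 0.73) = 17.926.
The smallest integer exceeding 17.926 is 18, and checking k=18: (19)/(26) = 0.7308 > 0.73.

k = 18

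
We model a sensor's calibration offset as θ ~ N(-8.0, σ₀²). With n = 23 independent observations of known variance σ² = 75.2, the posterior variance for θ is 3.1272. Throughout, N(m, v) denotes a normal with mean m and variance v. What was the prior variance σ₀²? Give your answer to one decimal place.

σ₀² = 71.8

Posterior precision equals prior precision plus data precision: 1/σ_n² = 1/σ₀² + n/σ².
So 1/σ₀² = 1/3.1272 − 23/75.2 = 0.319775 − 0.305851 = 0.013924.
Hence σ₀² = 1/0.013924 ≈ 71.8.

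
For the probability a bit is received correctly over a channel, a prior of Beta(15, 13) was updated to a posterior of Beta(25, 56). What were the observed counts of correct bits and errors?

10 correct bits and 43 errors

A Beta(α, β) prior with s successes and f failures in binomial data gives a Beta(α+s, β+f) posterior.
Match parameters: s=25−15=10, f=56−13=43.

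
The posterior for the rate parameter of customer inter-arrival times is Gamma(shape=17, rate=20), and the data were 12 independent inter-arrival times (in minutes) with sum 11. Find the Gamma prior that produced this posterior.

Gamma(shape=5, rate=9)

For an exponential likelihood with a Gamma(α, β) prior on the rate, n observations with total T give posterior Gamma(α+n, β+T).
So α = 17 − 12 = 5 and β = 20 − 11 = 9.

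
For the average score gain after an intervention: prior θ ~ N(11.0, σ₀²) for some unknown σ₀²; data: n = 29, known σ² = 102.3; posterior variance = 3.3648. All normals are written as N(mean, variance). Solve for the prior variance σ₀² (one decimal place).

For the Normal–Normal model with known σ², precisions add: τ_n = τ₀ + n/σ².
So 1/σ₀² = 1/3.3648 − 29/102.3 = 0.297194 − 0.283480 = 0.013714.
Hence σ₀² = 1/0.013714 ≈ 72.9.

σ₀² = 72.9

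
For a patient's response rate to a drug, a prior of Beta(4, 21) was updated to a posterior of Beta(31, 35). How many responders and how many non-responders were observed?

Beta is conjugate to the binomial likelihood: posterior = Beta(a+s, b+f).
So s = 31 − 4 = 27 and f = 35 − 21 = 14.

27 responders and 14 non-responders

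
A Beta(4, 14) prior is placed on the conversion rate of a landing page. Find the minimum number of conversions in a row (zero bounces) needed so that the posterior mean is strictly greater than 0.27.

After k conversions and 0 bounces the posterior is Beta(4+k, 14), with mean (4+k)/(4+14+k).
Set (4+k)/(18+k) > 0.27 and solve: k > (0.27·18 − 4)/(1 − 0.27) = 1.178.
The smallest integer exceeding 1.178 is 2, and checking k=2: (6)/(20) = 0.3000 > 0.27.

k = 2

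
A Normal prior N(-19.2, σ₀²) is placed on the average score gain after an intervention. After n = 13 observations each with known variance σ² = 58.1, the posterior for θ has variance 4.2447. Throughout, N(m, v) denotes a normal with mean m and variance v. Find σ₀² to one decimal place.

σ₀² = 84.5

For the Normal–Normal model with known σ², precisions add: τ_n = τ₀ + n/σ².
So 1/σ₀² = 1/4.2447 − 13/58.1 = 0.235588 − 0.223752 = 0.011836.
Hence σ₀² = 1/0.011836 ≈ 84.5.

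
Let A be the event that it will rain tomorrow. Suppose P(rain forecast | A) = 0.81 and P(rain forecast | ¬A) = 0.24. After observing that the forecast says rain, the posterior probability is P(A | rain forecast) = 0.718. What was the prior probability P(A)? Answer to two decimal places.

In odds form, posterior odds = prior odds × likelihood ratio, so prior odds = posterior odds ÷ LR.
Posterior odds = 0.718/(1−0.718) = 2.5461. LR = 0.81/0.24 = 3.3750.
Prior odds = 2.5461/3.3750 = 0.7544, so P(A) = 0.7544/(1+0.7544) ≈ 0.43.

P(A) = 0.43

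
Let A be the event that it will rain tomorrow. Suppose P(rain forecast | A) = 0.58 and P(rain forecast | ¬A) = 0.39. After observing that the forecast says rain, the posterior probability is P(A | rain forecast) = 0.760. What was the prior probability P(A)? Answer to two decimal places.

P(A) = 0.68

In odds form, posterior odds = prior odds × likelihood ratio, so prior odds = posterior odds ÷ LR.
Posterior odds = 0.760/(1−0.760) = 3.1667. LR = 0.58/0.39 = 1.4872.
Prior odds = 3.1667/1.4872 = 2.1293, so P(A) = 2.1293/(1+2.1293) ≈ 0.68.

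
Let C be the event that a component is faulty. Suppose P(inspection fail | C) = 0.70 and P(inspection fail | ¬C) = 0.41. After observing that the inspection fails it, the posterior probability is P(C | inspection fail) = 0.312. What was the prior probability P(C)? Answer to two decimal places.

Bayes' rule in odds form gives O(C|E) = O(C)·[P(E|C)/P(E|¬C)], hence O(C) = O(C|E)/LR.
Posterior odds = 0.312/(1−0.312) = 0.4535. LR = 0.70/0.41 = 1.7073.
Prior odds = 0.4535/1.7073 = 0.2656, so P(C) = 0.2656/(1+0.2656) ≈ 0.21.

P(C) = 0.21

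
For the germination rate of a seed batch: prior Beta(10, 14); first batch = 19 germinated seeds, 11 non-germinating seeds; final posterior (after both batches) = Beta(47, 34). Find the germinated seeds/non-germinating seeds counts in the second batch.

Because Beta–binomial updating is additive in the counts, the combined data contributed (α_post−α_prior, β_post−β_prior) successes and failures.
Total across both batches: 47−10=37 germinated seeds, 34−14=20 non-germinating seeds.
Subtract the first batch: 37−19=18 germinated seeds and 20−11=9 non-germinating seeds.

18 germinated seeds and 9 non-germinating seeds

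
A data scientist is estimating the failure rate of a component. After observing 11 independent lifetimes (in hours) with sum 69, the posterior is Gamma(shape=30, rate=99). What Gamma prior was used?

For an exponential likelihood with a Gamma(α, β) prior on the rate, n observations with total T give posterior Gamma(α+n, β+T).
So α = 30 − 11 = 19 and β = 99 − 69 = 30.

Gamma(shape=19, rate=30)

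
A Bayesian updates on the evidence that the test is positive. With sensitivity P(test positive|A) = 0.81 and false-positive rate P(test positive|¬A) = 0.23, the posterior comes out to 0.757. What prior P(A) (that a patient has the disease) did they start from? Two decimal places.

P(A) = 0.47

In odds form, posterior odds = prior odds × likelihood ratio, so prior odds = posterior odds ÷ LR.
Posterior odds = 0.757/(1−0.757) = 3.1152. LR = 0.81/0.23 = 3.5217.
Prior odds = 3.1152/3.5217 = 0.8846, so P(A) = 0.8846/(1+0.8846) ≈ 0.47.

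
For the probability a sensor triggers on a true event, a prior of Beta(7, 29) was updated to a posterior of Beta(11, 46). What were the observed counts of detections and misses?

Beta is conjugate to the binomial likelihood: posterior = Beta(a+s, b+f).
Match parameters: s=11−7=4, f=46−29=17.

4 detections and 17 misses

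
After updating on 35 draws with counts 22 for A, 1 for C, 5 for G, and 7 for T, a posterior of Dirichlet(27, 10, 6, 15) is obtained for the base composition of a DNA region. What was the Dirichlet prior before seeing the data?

For a Dirichlet(α) prior with multinomial counts c, the posterior is Dirichlet(α + c) componentwise.
Subtract each count from the matching posterior parameter: 27−22=5, 10−1=9, 6−5=1, 15−7=8.

Dirichlet(5, 9, 1, 8)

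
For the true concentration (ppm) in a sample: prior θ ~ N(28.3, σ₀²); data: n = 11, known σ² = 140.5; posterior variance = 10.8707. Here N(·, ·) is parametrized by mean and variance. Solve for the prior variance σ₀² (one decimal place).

For the Normal–Normal model with known σ², precisions add: τ_n = τ₀ + n/σ².
So 1/σ₀² = 1/10.8707 − 11/140.5 = 0.091990 − 0.078292 = 0.013698.
Hence σ₀² = 1/0.013698 ≈ 73.0.

σ₀² = 73.0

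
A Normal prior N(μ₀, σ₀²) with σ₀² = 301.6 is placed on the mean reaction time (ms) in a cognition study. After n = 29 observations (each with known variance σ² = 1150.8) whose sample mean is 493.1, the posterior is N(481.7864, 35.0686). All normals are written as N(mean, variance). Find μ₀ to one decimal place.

μ₀ = 395.8

The posterior mean is a precision-weighted average: μ_n = (τ₀μ₀ + τ_data·x̄)/(τ₀+τ_data), with τ₀=1/σ₀² and τ_data=n/σ².
Here τ₀ = 1/301.6 = 0.003316 and τ_data = 29/1150.8 = 0.025200, so τ_n = 0.028516.
Rearranging for μ₀: μ₀ = (μ_n·τ_n − τ_data·x̄)/τ₀ = (481.7864·0.028516 − 0.025200·493.1) / 0.003316 = 1.312501/0.003316 ≈ 395.8.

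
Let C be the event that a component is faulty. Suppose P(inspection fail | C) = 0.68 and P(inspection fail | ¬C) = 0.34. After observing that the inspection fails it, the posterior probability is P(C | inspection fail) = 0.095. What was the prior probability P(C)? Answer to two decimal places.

P(C) = 0.05

In odds form, posterior odds = prior odds × likelihood ratio, so prior odds = posterior odds ÷ LR.
Posterior odds = 0.095/(1−0.095) = 0.1050. LR = 0.68/0.34 = 2.0000.
Prior odds = 0.1050/2.0000 = 0.0525, so P(C) = 0.0525/(1+0.0525) ≈ 0.05.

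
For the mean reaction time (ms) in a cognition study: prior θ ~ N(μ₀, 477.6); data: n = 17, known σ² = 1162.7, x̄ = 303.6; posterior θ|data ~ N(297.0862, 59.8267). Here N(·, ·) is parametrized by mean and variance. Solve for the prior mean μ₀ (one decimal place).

The posterior mean is a precision-weighted average: μ_n = (τ₀μ₀ + τ_data·x̄)/(τ₀+τ_data), with τ₀=1/σ₀² and τ_data=n/σ².
Here τ₀ = 1/477.6 = 0.002094 and τ_data = 17/1162.7 = 0.014621, so τ_n = 0.016715.
Rearranging for μ₀: μ₀ = (μ_n·τ_n − τ_data·x̄)/τ₀ = (297.0862·0.016715 − 0.014621·303.6) / 0.002094 = 0.526860/0.002094 ≈ 251.6.

μ₀ = 251.6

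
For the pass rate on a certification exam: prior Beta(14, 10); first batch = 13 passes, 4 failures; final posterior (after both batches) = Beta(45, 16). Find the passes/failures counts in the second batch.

18 passes and 2 failures

Because Beta–binomial updating is additive in the counts, the combined data contributed (α_post−α_prior, β_post−β_prior) successes and failures.
Total across both batches: 45−14=31 passes, 16−10=6 failures.
Subtract the first batch: 31−13=18 passes and 6−4=2 failures.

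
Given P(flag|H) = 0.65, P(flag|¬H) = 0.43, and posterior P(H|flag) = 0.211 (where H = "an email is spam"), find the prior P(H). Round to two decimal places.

In odds form, posterior odds = prior odds × likelihood ratio, so prior odds = posterior odds ÷ LR.
Posterior odds = 0.211/(1−0.211) = 0.2674. LR = 0.65/0.43 = 1.5116.
Prior odds = 0.2674/1.5116 = 0.1769, so P(H) = 0.1769/(1+0.1769) ≈ 0.15.

P(H) = 0.15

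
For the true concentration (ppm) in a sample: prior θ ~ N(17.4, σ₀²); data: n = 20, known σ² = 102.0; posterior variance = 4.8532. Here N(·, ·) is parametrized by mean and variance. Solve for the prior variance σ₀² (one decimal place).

Posterior precision equals prior precision plus data precision: 1/σ_n² = 1/σ₀² + n/σ².
So 1/σ₀² = 1/4.8532 − 20/102.0 = 0.206050 − 0.196078 = 0.009972.
Hence σ₀² = 1/0.009972 ≈ 100.3.

σ₀² = 100.3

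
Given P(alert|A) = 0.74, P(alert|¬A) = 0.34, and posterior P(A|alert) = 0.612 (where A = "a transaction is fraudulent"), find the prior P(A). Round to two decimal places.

P(A) = 0.42

In odds form, posterior odds = prior odds × likelihood ratio, so prior odds = posterior odds ÷ LR.
Posterior odds = 0.612/(1−0.612) = 1.5773. LR = 0.74/0.34 = 2.1765.
Prior odds = 1.5773/2.1765 = 0.7247, so P(A) = 0.7247/(1+0.7247) ≈ 0.42.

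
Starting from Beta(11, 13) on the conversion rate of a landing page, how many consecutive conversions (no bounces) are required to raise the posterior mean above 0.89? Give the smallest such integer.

k = 95

After k conversions and 0 bounces the posterior is Beta(11+k, 13), with mean (11+k)/(11+13+k).
Set (11+k)/(24+k) > 0.89 and solve: k > (0.89·24 − 11)/(1 − 0.89) = 94.182.
The smallest integer exceeding 94.182 is 95.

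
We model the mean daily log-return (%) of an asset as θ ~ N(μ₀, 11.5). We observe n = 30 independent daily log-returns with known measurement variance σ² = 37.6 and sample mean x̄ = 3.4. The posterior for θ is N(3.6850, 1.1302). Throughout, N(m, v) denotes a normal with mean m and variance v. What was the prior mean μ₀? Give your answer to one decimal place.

With known observation variance, the Normal–Normal posterior has precision τ_n = τ₀ + n/σ² and mean μ_n = (τ₀μ₀ + (n/σ²)x̄)/τ_n.
Here τ₀ = 1/11.5 = 0.086957 and τ_data = 30/37.6 = 0.797872, so τ_n = 0.884829.
Rearranging for μ₀: μ₀ = (μ_n·τ_n − τ_data·x̄)/τ₀ = (3.6850·0.884829 − 0.797872·3.4) / 0.086957 = 0.547830/0.086957 ≈ 6.3.

μ₀ = 6.3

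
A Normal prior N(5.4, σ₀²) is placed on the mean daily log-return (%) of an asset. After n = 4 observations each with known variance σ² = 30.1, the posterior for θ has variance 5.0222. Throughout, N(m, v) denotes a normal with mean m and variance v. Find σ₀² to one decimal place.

σ₀² = 15.1

For the Normal–Normal model with known σ², precisions add: τ_n = τ₀ + n/σ².
So 1/σ₀² = 1/5.0222 − 4/30.1 = 0.199116 − 0.132890 = 0.066226.
Hence σ₀² = 1/0.066226 ≈ 15.1.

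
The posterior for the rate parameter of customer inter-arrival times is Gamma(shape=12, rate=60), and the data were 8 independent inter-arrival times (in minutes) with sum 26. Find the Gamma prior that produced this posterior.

For an exponential likelihood with a Gamma(α, β) prior on the rate, n observations with total T give posterior Gamma(α+n, β+T).
So α = 12 − 8 = 4 and β = 60 − 26 = 34.

Gamma(shape=4, rate=34)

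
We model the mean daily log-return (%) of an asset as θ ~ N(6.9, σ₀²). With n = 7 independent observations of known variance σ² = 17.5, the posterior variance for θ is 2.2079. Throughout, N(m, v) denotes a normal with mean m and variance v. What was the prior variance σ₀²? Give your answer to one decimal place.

σ₀² = 18.9

Posterior precision equals prior precision plus data precision: 1/σ_n² = 1/σ₀² + n/σ².
So 1/σ₀² = 1/2.2079 − 7/17.5 = 0.452919 − 0.400000 = 0.052919.
Hence σ₀² = 1/0.052919 ≈ 18.9.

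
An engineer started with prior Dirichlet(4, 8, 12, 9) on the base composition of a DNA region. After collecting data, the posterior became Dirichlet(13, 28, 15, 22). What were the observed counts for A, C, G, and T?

counts (9, 20, 3, 13)

For a Dirichlet(α) prior with multinomial counts c, the posterior is Dirichlet(α + c) componentwise.
Counts are posterior − prior componentwise: 13−4=9, 28−8=20, 15−12=3, 22−9=13.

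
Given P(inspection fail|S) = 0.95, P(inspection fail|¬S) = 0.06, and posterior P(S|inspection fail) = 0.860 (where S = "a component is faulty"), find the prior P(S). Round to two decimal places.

In odds form, posterior odds = prior odds × likelihood ratio, so prior odds = posterior odds ÷ LR.
Posterior odds = 0.860/(1−0.860) = 6.1429. LR = 0.95/0.06 = 15.8333.
Prior odds = 6.1429/15.8333 = 0.3880, so P(S) = 0.3880/(1+0.3880) ≈ 0.28.

P(S) = 0.28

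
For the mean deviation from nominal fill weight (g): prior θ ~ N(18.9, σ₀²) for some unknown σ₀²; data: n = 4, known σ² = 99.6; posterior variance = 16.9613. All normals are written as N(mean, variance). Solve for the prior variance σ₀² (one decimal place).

σ₀² = 53.2

For the Normal–Normal model with known σ², precisions add: τ_n = τ₀ + n/σ².
So 1/σ₀² = 1/16.9613 − 4/99.6 = 0.058958 − 0.040161 = 0.018797.
Hence σ₀² = 1/0.018797 ≈ 53.2.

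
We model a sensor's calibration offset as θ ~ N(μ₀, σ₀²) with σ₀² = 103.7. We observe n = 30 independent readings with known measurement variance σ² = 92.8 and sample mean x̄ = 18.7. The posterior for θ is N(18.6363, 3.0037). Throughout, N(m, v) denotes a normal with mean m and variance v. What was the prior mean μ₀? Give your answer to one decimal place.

With known observation variance, the Normal–Normal posterior has precision τ_n = τ₀ + n/σ² and mean μ_n = (τ₀μ₀ + (n/σ²)x̄)/τ_n.
Here τ₀ = 1/103.7 = 0.009643 and τ_data = 30/92.8 = 0.323276, so τ_n = 0.332919.
Rearranging for μ₀: μ₀ = (μ_n·τ_n − τ_data·x̄)/τ₀ = (18.6363·0.332919 − 0.323276·18.7) / 0.009643 = 0.159117/0.009643 ≈ 16.5.

μ₀ = 16.5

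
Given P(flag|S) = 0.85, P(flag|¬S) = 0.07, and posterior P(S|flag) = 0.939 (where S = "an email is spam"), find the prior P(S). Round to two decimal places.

Bayes' rule in odds form gives O(S|E) = O(S)·[P(E|S)/P(E|¬S)], hence O(S) = O(S|E)/LR.
Posterior odds = 0.939/(1−0.939) = 15.3934. LR = 0.85/0.07 = 12.1429.
Prior odds = 15.3934/12.1429 = 1.2677, so P(S) = 1.2677/(1+1.2677) ≈ 0.56.

P(S) = 0.56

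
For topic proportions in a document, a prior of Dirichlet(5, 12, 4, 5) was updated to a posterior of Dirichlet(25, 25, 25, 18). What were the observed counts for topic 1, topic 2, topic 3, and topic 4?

counts (20, 13, 21, 13)

For a Dirichlet(α) prior with multinomial counts c, the posterior is Dirichlet(α + c) componentwise.
Counts are posterior − prior componentwise: 25−5=20, 25−12=13, 25−4=21, 18−5=13.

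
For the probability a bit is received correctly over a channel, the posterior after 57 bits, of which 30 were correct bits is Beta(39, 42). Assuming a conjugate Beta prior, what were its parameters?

Beta(9, 15)

A Beta(a, b) prior with s successes and f failures in binomial data gives a Beta(a+s, b+f) posterior.
So a = 39 − 30 = 9 and b = 42 − 27 = 15.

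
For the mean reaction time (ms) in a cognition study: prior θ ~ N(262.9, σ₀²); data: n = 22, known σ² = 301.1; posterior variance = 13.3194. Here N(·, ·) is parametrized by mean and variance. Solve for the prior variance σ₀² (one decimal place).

σ₀² = 496.8

For the Normal–Normal model with known σ², precisions add: τ_n = τ₀ + n/σ².
So 1/σ₀² = 1/13.3194 − 22/301.1 = 0.075078 − 0.073065 = 0.002013.
Hence σ₀² = 1/0.002013 ≈ 496.8.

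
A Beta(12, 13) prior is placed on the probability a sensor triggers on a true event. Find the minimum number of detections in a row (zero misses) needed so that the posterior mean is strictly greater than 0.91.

After k detections and 0 misses the posterior is Beta(12+k, 13), with mean (12+k)/(12+13+k).
Set (12+k)/(25+k) > 0.91 and solve: k > (0.91·25 − 12)/(1 − 0.91) = 119.444.
The smallest integer exceeding 119.444 is 120.

k = 120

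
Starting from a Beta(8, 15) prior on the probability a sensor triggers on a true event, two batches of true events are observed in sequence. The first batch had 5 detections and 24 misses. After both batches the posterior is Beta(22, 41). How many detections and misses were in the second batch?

9 detections and 2 misses

Sequential conjugate updates are equivalent to a single update on the pooled data, so total successes = posterior α − prior α and total failures = posterior β − prior β.
Total across both batches: 22−8=14 detections, 41−15=26 misses.
Subtract the first batch: 14−5=9 detections and 26−24=2 misses.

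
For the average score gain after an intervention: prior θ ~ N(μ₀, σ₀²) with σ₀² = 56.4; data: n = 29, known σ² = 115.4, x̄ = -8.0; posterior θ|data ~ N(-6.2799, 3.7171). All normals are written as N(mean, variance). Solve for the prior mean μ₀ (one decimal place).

The posterior mean is a precision-weighted average: μ_n = (τ₀μ₀ + τ_data·x̄)/(τ₀+τ_data), with τ₀=1/σ₀² and τ_data=n/σ².
Here τ₀ = 1/56.4 = 0.017730 and τ_data = 29/115.4 = 0.251300, so τ_n = 0.269030.
Rearranging for μ₀: μ₀ = (μ_n·τ_n − τ_data·x̄)/τ₀ = (-6.2799·0.269030 − 0.251300·-8.0) / 0.017730 = 0.320919/0.017730 ≈ 18.1.

μ₀ = 18.1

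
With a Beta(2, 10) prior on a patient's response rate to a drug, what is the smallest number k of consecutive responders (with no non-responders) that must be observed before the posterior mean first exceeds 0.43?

k = 6

After k responders and 0 non-responders the posterior is Beta(2+k, 10), with mean (2+k)/(2+10+k).
Set (2+k)/(12+k) > 0.43 and solve: k > (0.43·12 − 2)/(1 − 0.43) = 5.544.
The smallest integer exceeding 5.544 is 6.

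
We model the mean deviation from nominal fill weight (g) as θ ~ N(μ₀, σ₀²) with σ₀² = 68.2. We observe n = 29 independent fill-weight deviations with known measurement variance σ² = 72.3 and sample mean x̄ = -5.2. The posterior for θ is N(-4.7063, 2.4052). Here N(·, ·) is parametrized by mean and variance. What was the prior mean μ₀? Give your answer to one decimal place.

μ₀ = 8.8

The posterior mean is a precision-weighted average: μ_n = (τ₀μ₀ + τ_data·x̄)/(τ₀+τ_data), with τ₀=1/σ₀² and τ_data=n/σ².
Here τ₀ = 1/68.2 = 0.014663 and τ_data = 29/72.3 = 0.401107, so τ_n = 0.415770.
Rearranging for μ₀: μ₀ = (μ_n·τ_n − τ_data·x̄)/τ₀ = (-4.7063·0.415770 − 0.401107·-5.2) / 0.014663 = 0.129018/0.014663 ≈ 8.8.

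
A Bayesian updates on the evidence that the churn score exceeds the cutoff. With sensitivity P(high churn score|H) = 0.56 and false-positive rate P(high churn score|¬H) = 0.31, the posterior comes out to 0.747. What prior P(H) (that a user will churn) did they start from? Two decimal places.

In odds form, posterior odds = prior odds × likelihood ratio, so prior odds = posterior odds ÷ LR.
Posterior odds = 0.747/(1−0.747) = 2.9526. LR = 0.56/0.31 = 1.8065.
Prior odds = 2.9526/1.8065 = 1.6344, so P(H) = 1.6344/(1+1.6344) ≈ 0.62.

P(H) = 0.62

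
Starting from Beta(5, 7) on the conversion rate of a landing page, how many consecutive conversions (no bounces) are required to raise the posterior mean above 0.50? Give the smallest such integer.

k = 3

After k conversions and 0 bounces the posterior is Beta(5+k, 7), with mean (5+k)/(5+7+k).
Set (5+k)/(12+k) > 0.50 and solve: k > (0.50·12 − 5)/(1 − 0.50) = 2.000.
The smallest integer exceeding 2.000 is 3.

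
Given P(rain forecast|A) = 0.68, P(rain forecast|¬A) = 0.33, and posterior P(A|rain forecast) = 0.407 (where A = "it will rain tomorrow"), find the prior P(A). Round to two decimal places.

Bayes' rule in odds form gives O(A|E) = O(A)·[P(E|A)/P(E|¬A)], hence O(A) = O(A|E)/LR.
Posterior odds = 0.407/(1−0.407) = 0.6863. LR = 0.68/0.33 = 2.0606.
Prior odds = 0.6863/2.0606 = 0.3331, so P(A) = 0.3331/(1+0.3331) ≈ 0.25.

P(A) = 0.25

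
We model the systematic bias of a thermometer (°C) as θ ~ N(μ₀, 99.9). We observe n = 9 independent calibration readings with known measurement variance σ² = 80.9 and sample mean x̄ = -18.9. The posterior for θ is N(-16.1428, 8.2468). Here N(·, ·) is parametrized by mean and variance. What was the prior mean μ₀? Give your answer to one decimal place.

The posterior mean is a precision-weighted average: μ_n = (τ₀μ₀ + τ_data·x̄)/(τ₀+τ_data), with τ₀=1/σ₀² and τ_data=n/σ².
Here τ₀ = 1/99.9 = 0.010010 and τ_data = 9/80.9 = 0.111248, so τ_n = 0.121258.
Rearranging for μ₀: μ₀ = (μ_n·τ_n − τ_data·x̄)/τ₀ = (-16.1428·0.121258 − 0.111248·-18.9) / 0.010010 = 0.145144/0.010010 ≈ 14.5.

μ₀ = 14.5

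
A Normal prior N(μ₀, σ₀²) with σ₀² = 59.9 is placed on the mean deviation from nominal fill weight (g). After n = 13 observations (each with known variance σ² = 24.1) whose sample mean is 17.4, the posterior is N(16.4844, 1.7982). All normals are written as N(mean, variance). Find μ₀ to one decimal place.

With known observation variance, the Normal–Normal posterior has precision τ_n = τ₀ + n/σ² and mean μ_n = (τ₀μ₀ + (n/σ²)x̄)/τ_n.
Here τ₀ = 1/59.9 = 0.016694 and τ_data = 13/24.1 = 0.539419, so τ_n = 0.556113.
Rearranging for μ₀: μ₀ = (μ_n·τ_n − τ_data·x̄)/τ₀ = (16.4844·0.556113 − 0.539419·17.4) / 0.016694 = -0.218701/0.016694 ≈ -13.1.

μ₀ = -13.1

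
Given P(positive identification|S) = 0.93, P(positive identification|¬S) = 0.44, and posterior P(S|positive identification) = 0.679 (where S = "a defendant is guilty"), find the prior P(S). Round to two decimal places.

P(S) = 0.50

In odds form, posterior odds = prior odds × likelihood ratio, so prior odds = posterior odds ÷ LR.
Posterior odds = 0.679/(1−0.679) = 2.1153. LR = 0.93/0.44 = 2.1136.
Prior odds = 2.1153/2.1136 = 1.0008, so P(S) = 1.0008/(1+1.0008) ≈ 0.50.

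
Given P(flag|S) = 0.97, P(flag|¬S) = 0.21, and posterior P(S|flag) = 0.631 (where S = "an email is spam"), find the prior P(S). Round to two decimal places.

In odds form, posterior odds = prior odds × likelihood ratio, so prior odds = posterior odds ÷ LR.
Posterior odds = 0.631/(1−0.631) = 1.7100. LR = 0.97/0.21 = 4.6190.
Prior odds = 1.7100/4.6190 = 0.3702, so P(S) = 0.3702/(1+0.3702) ≈ 0.27.

P(S) = 0.27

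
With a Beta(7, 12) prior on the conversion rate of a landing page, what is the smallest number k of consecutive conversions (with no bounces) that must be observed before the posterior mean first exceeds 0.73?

After k conversions and 0 bounces the posterior is Beta(7+k, 12), with mean (7+k)/(7+12+k).
Set (7+k)/(19+k) > 0.73 and solve: k > (0.73·19 − 7)/(1 − 0.73) = 25.444.
The smallest integer exceeding 25.444 is 26, and checking k=26: (33)/(45) = 0.7333 > 0.73.

k = 26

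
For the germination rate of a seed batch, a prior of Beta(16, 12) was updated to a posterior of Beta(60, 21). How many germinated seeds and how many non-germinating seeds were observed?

Under Beta–binomial conjugacy the posterior parameters are (α+s, β+f).
Match parameters: s=60−16=44, f=21−12=9.

44 germinated seeds and 9 non-germinating seeds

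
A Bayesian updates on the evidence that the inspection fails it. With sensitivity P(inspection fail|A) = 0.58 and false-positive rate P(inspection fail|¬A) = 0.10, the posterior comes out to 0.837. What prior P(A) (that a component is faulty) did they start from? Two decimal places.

Bayes' rule in odds form gives O(A|E) = O(A)·[P(E|A)/P(E|¬A)], hence O(A) = O(A|E)/LR.
Posterior odds = 0.837/(1−0.837) = 5.1350. LR = 0.58/0.10 = 5.8000.
Prior odds = 5.1350/5.8000 = 0.8853, so P(A) = 0.8853/(1+0.8853) ≈ 0.47.

P(A) = 0.47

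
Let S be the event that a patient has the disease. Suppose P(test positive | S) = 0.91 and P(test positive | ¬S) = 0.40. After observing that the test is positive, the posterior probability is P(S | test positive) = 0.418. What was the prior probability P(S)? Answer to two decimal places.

In odds form, posterior odds = prior odds × likelihood ratio, so prior odds = posterior odds ÷ LR.
Posterior odds = 0.418/(1−0.418) = 0.7182. LR = 0.91/0.40 = 2.2750.
Prior odds = 0.7182/2.2750 = 0.3157, so P(S) = 0.3157/(1+0.3157) ≈ 0.24.

P(S) = 0.24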